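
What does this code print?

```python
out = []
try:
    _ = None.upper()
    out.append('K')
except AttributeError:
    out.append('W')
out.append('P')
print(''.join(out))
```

Execution trace: 'W' (except AttributeError) → 'P' (after the try/except). Output: WP

Answer: WP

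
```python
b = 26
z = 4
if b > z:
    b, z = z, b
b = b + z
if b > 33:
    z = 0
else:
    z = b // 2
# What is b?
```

Trace:
`b = 26` → b = 26
`z = 4` → z = 4
`if b > z: ...` → b > z is True → b = 4; z = 26
`b = b + z` → b = 30
`if b > 33: ...` → b > 33 is False, take else branch → z = 15
So b = 30

Answer: 30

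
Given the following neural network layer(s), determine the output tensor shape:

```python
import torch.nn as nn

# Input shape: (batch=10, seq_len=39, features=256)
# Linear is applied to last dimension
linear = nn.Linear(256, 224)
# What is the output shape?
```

Input: (10, 39, 256) -> Output: (10, 39, 224)

Answer: (10, 39, 224)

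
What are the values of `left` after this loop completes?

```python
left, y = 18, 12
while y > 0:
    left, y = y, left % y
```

GCD of 18 and 12
`left` takes the values: 18 → 12 → 6

Answer: 6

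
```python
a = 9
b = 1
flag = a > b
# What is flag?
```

Trace:
`a = 9` → a = 9
`b = 1` → b = 1
`flag = a > b` → flag = True
So flag = True

Answer: True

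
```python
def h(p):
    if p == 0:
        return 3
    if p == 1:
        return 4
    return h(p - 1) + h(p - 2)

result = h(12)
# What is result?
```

Build up from base cases: h(0)=3, h(1)=4, h(2)=7, h(3)=11, h(4)=18, h(5)=29, h(6)=47, ..., h(12)=843

Answer: 843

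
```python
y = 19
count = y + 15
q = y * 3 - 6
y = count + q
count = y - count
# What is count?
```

Trace:
`y = 19` → y = 19
`count = y + 15` → count = 34
`q = y * 3 - 6` → q = 51
`y = count + q` → y = 85
`count = y - count` → count = 51
So count = 51

Answer: 51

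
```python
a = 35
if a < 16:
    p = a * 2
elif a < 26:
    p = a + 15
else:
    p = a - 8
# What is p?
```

Trace:
`a = 35` → a = 35
`if a < 16: ...` → a < 16 is False, a < 26 is False, take else branch → p = 27
So p = 27

Answer: 27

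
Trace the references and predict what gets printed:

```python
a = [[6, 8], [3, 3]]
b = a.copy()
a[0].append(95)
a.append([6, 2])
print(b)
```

Key concept: shallow copy with nested lists.
Step by step:
`a = [[6, 8], [3, 3]]` → a = [[6, 8], [3, 3]]
`b = a.copy()` → b = [[6, 8], [3, 3]]
`a[0].append(95)` → a = [[6, 8, 95], [3, 3]]; b = [[6, 8, 95], [3, 3]]
`a.append([6, 2])` → a = [[6, 8, 95], [3, 3], [6, 2]]
`print(b)` → prints [[6, 8, 95], [3, 3]]

Answer: [[6, 8, 95], [3, 3]]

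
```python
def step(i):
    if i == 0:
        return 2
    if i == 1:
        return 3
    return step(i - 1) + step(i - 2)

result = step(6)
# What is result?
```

Build up from base cases: step(0)=2, step(1)=3, step(2)=5, step(3)=8, step(4)=13, step(5)=21, step(6)=34

Answer: 34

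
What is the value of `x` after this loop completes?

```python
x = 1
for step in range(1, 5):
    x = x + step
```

Start at 1, add 1 through 4
`x` takes the values: 1 → 2 → 4 → 7 → 11

Answer: 11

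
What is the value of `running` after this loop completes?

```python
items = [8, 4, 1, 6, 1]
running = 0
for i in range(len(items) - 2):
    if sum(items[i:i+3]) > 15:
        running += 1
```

Count windows with sum > 15
`running` takes the values: 0

Answer: 0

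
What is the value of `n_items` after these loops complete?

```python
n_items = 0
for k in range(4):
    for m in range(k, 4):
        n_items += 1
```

Upper triangle: 4 + 3 + ... + 1
`n_items` takes the values: 0 → 1 → 2 → 3 → 4 → 5 → 6 → 7 → 8 → 9 → 10

Answer: 10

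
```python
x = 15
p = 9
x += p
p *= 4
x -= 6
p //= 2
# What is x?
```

Trace:
`x = 15` → x = 15
`p = 9` → p = 9
`x += p` → x = 24
`p *= 4` → p = 36
`x -= 6` → x = 18
`p //= 2` → p = 18
So x = 18

Answer: 18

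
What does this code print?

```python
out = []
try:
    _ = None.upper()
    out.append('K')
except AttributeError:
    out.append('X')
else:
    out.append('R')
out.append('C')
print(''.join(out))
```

Execution trace: 'X' (except AttributeError) → 'C' (after the try/except). Output: XC

Answer: XC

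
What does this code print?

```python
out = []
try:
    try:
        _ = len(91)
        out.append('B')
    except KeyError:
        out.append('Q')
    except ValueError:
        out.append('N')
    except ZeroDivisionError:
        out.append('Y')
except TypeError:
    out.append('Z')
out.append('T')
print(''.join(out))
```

Execution trace: 'Z' (outer except TypeError) → 'T' (after the try/except). Output: ZT

Answer: ZT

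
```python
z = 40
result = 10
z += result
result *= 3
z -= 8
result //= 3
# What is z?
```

Trace:
`z = 40` → z = 40
`result = 10` → result = 10
`z += result` → z = 50
`result *= 3` → result = 30
`z -= 8` → z = 42
`result //= 3` → result = 10
So z = 42

Answer: 42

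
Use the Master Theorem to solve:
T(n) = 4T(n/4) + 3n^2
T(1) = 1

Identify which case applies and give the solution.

a=4, b=4, f(n)=3n^2. log_4(4) = 1. Since c=2 > 1 and the regularity condition holds (4(n/4)^2 = (4/4^2)n^2 with 4/4^2 < 1), Case 3 applies: T(n) = Θ(f(n)) = O(n^2).

Answer: O(n^2) - Case 3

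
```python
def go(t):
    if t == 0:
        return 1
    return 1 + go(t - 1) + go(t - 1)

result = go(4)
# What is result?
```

go(t) = 1 + 2·go(t-1), go(0)=1. Closed form: (1+1)·2^4 - 1 = 31.

Answer: 31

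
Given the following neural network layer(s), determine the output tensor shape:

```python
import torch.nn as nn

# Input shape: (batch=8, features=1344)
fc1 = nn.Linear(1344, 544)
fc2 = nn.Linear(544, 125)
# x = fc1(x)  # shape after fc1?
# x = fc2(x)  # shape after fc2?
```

Input: (8, 1344) -> after fc1: (8, 544) -> Output: (8, 125)

Answer: (8, 125)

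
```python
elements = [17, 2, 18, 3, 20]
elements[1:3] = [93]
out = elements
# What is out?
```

Trace:
`elements = [17, 2, 18, 3, 20]` → elements = [17, 2, 18, 3, 20]
`elements[1:3] = [93]` → elements = [17, 93, 3, 20]
`out = elements` → out = [17, 93, 3, 20]
So out = [17, 93, 3, 20]

Answer: [17, 93, 3, 20]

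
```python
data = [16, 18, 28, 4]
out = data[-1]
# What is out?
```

Trace:
`data = [16, 18, 28, 4]` → data = [16, 18, 28, 4]
`out = data[-1]` → out = 4
So out = 4

Answer: 4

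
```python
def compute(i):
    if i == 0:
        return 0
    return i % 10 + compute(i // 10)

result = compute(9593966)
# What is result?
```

Sum of digits of 9593966: 6 + 6 + 9 + 3 + 9 + 5 + 9 = 47

Answer: 47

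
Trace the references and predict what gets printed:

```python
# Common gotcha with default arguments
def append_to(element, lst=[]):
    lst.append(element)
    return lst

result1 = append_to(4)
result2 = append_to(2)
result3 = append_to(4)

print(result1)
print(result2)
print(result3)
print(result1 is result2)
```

Key concept: mutable default argument gotcha.
Step by step:
`result1 = append_to(4)` → result1 = [4]
`result2 = append_to(2)` → result1 = [4, 2] (same object as result2); result2 = [4, 2] (same object as result1)
`result3 = append_to(4)` → result1 = [4, 2, 4] (same object as result2, result3); result2 = [4, 2, 4] (same object as result1, result3); result3 = [4, 2, 4] (same object as result1, result2)
`print(result1)` → prints [4, 2, 4]
`print(result2)` → prints [4, 2, 4]
`print(result3)` → prints [4, 2, 4]
`print(result1 is result2)` → prints True

Answer:
[4, 2, 4]
[4, 2, 4]
[4, 2, 4]
True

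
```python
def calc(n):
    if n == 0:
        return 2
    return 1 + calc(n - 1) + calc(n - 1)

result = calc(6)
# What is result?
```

calc(n) = 1 + 2·calc(n-1), calc(0)=2. Closed form: (2+1)·2^6 - 1 = 191.

Answer: 191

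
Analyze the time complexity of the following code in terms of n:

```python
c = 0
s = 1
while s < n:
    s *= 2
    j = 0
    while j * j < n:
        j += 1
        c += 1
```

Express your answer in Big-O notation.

Each loop level contributes: log n × √n. Multiplying the contributions gives O(√n log n).

Answer: O(√n log n)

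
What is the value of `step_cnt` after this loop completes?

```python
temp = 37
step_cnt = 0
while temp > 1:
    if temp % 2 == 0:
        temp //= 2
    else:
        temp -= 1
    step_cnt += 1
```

Steps to reduce 37 to 1
`step_cnt` takes the values: 0 → 1 → 2 → 3 → 4 → 5 → 6 → 7

Answer: 7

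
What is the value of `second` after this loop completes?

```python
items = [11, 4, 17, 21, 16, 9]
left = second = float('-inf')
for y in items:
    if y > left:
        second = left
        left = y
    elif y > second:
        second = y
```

Second largest (with repeats) in [11, 4, 17, 21, 16, 9]
`second` takes the values: -inf → 4 → 11 → 17

Answer: 17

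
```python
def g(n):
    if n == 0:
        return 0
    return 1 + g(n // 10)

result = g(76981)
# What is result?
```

Count of digits of 76981: 5

Answer: 5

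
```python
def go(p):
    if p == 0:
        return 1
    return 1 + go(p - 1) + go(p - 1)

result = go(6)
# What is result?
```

go(p) = 1 + 2·go(p-1), go(0)=1. Closed form: (1+1)·2^6 - 1 = 127.

Answer: 127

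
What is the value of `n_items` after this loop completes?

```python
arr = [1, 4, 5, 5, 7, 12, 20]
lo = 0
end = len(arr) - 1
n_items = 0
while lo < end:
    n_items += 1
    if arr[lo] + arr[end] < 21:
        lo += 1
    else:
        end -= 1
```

Steps to find pair summing to 21
`n_items` takes the values: 0 → 1 → 2 → 3 → 4 → 5 → 6

Answer: 6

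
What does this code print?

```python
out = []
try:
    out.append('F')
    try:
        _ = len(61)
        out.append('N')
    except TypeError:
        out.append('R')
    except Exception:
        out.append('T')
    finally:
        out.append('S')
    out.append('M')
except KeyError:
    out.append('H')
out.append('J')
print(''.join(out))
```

Execution trace: 'F' (try body) → 'R' (inner except TypeError) → 'S' (inner finally) → 'M' (try body, no exception) → 'J' (after the try/except). Output: FRSMJ

Answer: FRSMJ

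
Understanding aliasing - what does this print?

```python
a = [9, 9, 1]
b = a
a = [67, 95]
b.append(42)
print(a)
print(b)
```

Key concept: rebinding vs mutation: a is rebound to a new list, b still points at the original.
Step by step:
`a = [9, 9, 1]` → a = [9, 9, 1]
`b = a` → b = [9, 9, 1] (same object as a)
`a = [67, 95]` → a = [67, 95]
`b.append(42)` → b = [9, 9, 1, 42]
`print(a)` → prints [67, 95]
`print(b)` → prints [9, 9, 1, 42]

Answer:
[67, 95]
[9, 9, 1, 42]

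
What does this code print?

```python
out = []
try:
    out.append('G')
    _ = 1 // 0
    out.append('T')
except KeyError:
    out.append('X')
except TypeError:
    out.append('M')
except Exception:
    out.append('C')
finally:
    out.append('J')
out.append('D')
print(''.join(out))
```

Execution trace: 'G' (try body) → 'C' (except Exception) → 'J' (finally) → 'D' (after the try/except). Output: GCJD

Answer: GCJD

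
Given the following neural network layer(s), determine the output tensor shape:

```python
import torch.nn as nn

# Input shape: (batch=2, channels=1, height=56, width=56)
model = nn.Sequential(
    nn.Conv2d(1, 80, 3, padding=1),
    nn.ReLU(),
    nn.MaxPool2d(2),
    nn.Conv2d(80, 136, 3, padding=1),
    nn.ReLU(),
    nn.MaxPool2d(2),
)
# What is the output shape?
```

Input: (2, 1, 56, 56) -> after first Conv2d: (2, 80, 56, 56) -> after first MaxPool2d: (2, 80, 28, 28) -> after second Conv2d: (2, 136, 28, 28) -> Output: (2, 136, 14, 14)

Answer: (2, 136, 14, 14)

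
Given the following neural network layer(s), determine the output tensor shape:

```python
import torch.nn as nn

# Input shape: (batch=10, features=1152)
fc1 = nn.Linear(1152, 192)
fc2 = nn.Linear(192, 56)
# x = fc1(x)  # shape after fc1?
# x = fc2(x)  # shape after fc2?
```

Input: (10, 1152) -> after fc1: (10, 192) -> Output: (10, 56)

Answer: (10, 56)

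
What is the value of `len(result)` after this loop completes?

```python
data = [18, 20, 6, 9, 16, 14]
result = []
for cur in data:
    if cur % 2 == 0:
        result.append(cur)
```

Count even numbers in [18, 20, 6, 9, 16, 14]
`result` takes the values: [] → [18] → [18, 20] → [18, 20, 6] → [18, 20, 6, 16] → [18, 20, 6, 16, 14]
So `len(result)` = 5

Answer: 5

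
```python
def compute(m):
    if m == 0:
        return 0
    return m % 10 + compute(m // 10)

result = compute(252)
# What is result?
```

Sum of digits of 252: 2 + 5 + 2 = 9

Answer: 9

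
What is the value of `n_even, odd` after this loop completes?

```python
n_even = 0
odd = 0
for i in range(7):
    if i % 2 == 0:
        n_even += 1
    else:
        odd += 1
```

Count evens and odds in range(7)
`n_even, odd` takes the values: (0, 0) → (1, 0) → (1, 1) → (2, 1) → (2, 2) → (3, 2) → (3, 3) → (4, 3)

Answer: 4, 3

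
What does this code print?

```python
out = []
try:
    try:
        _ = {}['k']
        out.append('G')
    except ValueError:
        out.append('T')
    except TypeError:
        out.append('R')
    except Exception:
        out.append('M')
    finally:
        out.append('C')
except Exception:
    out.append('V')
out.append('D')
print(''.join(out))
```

Execution trace: 'M' (inner except Exception) → 'C' (inner finally) → 'D' (after the try/except). Output: MCD

Answer: MCD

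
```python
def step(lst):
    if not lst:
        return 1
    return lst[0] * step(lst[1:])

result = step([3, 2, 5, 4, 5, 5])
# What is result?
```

Product over [3, 2, 5, 4, 5, 5] = 3 * 2 * 5 * 4 * 5 * 5 = 3000

Answer: 3000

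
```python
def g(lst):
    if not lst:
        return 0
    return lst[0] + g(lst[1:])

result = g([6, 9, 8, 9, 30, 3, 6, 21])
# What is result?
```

6 + 9 + 8 + 9 + 30 + 3 + 6 + 21 + 0 = 92

Answer: 92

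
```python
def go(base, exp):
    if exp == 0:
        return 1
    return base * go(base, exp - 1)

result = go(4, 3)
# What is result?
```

go(4, 3) = 4 * 4 * 4 = 64

Answer: 64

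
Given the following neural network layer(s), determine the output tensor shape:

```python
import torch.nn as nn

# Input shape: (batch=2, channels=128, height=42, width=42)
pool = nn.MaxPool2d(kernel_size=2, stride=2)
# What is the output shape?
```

Input: (2, 128, 42, 42) -> Output: (2, 128, 21, 21)

Answer: (2, 128, 21, 21)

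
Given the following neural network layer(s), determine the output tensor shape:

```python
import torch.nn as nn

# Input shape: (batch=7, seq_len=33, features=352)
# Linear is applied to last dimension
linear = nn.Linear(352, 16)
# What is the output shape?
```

Input: (7, 33, 352) -> Output: (7, 33, 16)

Answer: (7, 33, 16)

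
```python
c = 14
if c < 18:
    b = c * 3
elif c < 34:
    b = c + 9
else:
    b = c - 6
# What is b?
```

Trace:
`c = 14` → c = 14
`if c < 18: ...` → c < 18 is True → b = 42
So b = 42

Answer: 42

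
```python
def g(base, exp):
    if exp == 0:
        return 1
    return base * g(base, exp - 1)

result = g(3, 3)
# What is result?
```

g(3, 3) = 3 * 3 * 3 = 27

Answer: 27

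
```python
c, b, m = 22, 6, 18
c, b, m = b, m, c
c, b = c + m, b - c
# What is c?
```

Trace:
`c, b, m = 22, 6, 18` → c = 22; b = 6; m = 18
`c, b, m = b, m, c` → c = 6; b = 18; m = 22
`c, b = c + m, b - c` → c = 28; b = 12
So c = 28

Answer: 28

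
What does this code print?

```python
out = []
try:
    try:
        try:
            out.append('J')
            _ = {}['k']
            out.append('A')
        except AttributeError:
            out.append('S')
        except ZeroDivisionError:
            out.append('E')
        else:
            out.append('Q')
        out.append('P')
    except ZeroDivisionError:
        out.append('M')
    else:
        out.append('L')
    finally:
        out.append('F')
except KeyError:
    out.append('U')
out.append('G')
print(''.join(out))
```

Execution trace: 'J' (inner try body) → 'F' (finally) → 'U' (outer except KeyError) → 'G' (after the try/except). Output: JFUG

Answer: JFUG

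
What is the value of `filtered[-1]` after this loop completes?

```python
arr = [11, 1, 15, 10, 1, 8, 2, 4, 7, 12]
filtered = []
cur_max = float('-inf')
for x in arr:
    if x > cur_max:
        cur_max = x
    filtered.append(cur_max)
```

Running max ends at 15
`filtered` takes the values: [] → [11] → [11, 11] → [11, 11, 15] → [11, 11, 15, 15] → [11, 11, 15, 15, 15] → [11, 11, 15, 15, 15, 15] → [11, 11, 15, 15, 15, 15, 15] → [11, 11, 15, 15, 15, 15, 15, 15] → [11, 11, 15, 15, 15, 15, 15, 15, 15] → [11, 11, 15, 15, 15, 15, 15, 15, 15, 15]
So `filtered[-1]` = 15

Answer: 15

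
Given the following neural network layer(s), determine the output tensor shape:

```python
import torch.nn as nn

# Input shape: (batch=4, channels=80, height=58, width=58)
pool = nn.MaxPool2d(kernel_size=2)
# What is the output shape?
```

Input: (4, 80, 58, 58) -> Output: (4, 80, 29, 29)

Answer: (4, 80, 29, 29)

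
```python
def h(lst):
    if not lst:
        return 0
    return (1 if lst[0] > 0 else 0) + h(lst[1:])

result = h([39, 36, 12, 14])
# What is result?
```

Count of positive elements in [39, 36, 12, 14] = 4

Answer: 4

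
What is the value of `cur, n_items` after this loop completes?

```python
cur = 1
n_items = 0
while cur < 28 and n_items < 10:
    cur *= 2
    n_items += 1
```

Double until >= 28 or 10 iterations
`cur, n_items` takes the values: (1, 0) → (2, 0) → (2, 1) → (4, 1) → (4, 2) → (8, 2) → (8, 3) → (16, 3) → (16, 4) → (32, 4) → (32, 5)

Answer: 32, 5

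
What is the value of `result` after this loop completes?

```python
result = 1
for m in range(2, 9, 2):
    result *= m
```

Product of even numbers 2 to 8
`result` takes the values: 1 → 2 → 8 → 48 → 384

Answer: 384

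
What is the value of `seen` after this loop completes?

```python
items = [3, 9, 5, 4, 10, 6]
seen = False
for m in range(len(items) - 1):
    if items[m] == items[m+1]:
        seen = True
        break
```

Check consecutive duplicates in [3, 9, 5, 4, 10, 6]
`seen` takes the values: False

Answer: False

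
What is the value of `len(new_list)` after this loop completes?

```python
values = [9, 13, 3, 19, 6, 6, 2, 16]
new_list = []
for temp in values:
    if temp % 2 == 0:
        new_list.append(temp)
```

Count even numbers in [9, 13, 3, 19, 6, 6, 2, 16]
`new_list` takes the values: [] → [6] → [6, 6] → [6, 6, 2] → [6, 6, 2, 16]
So `len(new_list)` = 4

Answer: 4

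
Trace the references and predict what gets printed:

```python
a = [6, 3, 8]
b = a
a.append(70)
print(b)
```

Key concept: basic list aliasing.
Step by step:
`a = [6, 3, 8]` → a = [6, 3, 8]
`b = a` → b = [6, 3, 8] (same object as a)
`a.append(70)` → a = [6, 3, 8, 70] (same object as b); b = [6, 3, 8, 70] (same object as a)
`print(b)` → prints [6, 3, 8, 70]

Answer: [6, 3, 8, 70]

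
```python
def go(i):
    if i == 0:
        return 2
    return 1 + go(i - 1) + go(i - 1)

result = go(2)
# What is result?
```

go(i) = 1 + 2·go(i-1), go(0)=2. Closed form: (2+1)·2^2 - 1 = 11.

Answer: 11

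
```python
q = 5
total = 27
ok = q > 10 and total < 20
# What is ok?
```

Trace:
`q = 5` → q = 5
`total = 27` → total = 27
`ok = q > 10 and total < 20` → ok = False
So ok = False

Answer: False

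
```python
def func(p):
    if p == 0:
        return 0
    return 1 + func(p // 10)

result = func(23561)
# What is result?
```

Count of digits of 23561: 5

Answer: 5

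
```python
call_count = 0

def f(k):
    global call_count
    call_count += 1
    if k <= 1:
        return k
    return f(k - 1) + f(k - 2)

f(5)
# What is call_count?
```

Calls(k) = 1 + Calls(k-1) + Calls(k-2); Calls(0)=Calls(1)=1. For k=5 this gives 15.

Answer: 15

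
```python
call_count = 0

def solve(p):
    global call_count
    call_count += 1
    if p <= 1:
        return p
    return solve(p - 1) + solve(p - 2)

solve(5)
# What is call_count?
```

Calls(p) = 1 + Calls(p-1) + Calls(p-2); Calls(0)=Calls(1)=1. For p=5 this gives 15.

Answer: 15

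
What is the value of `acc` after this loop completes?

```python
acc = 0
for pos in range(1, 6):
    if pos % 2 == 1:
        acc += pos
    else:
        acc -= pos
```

Add odd, subtract even
`acc` takes the values: 0 → 1 → -1 → 2 → -2 → 3

Answer: 3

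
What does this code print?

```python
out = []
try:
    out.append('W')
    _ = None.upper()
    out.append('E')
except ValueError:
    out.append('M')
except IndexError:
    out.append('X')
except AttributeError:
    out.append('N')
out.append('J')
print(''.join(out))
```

Execution trace: 'W' (try body) → 'N' (except AttributeError) → 'J' (after the try/except). Output: WNJ

Answer: WNJ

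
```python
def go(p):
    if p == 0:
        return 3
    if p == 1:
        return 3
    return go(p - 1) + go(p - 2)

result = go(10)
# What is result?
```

Build up from base cases: go(0)=3, go(1)=3, go(2)=6, go(3)=9, go(4)=15, go(5)=24, go(6)=39, ..., go(10)=267

Answer: 267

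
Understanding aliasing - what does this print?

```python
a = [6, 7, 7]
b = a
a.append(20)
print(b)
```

Key concept: basic list aliasing.
Step by step:
`a = [6, 7, 7]` → a = [6, 7, 7]
`b = a` → b = [6, 7, 7] (same object as a)
`a.append(20)` → a = [6, 7, 7, 20] (same object as b); b = [6, 7, 7, 20] (same object as a)
`print(b)` → prints [6, 7, 7, 20]

Answer: [6, 7, 7, 20]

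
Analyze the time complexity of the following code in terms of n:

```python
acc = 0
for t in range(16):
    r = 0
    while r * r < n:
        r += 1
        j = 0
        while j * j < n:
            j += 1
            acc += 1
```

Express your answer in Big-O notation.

Each loop level contributes: 1 × √n × √n. Multiplying the contributions gives O(n).

Answer: O(n)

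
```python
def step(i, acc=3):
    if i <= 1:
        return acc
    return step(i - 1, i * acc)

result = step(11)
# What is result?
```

Accumulator trace (n, acc): (11, 3) -> (10, 33) -> (9, 330) -> (8, 2970) -> (7, 23760) -> (6, 166320) -> (5, 997920) -> (4, 4989600) -> (3, 19958400) -> (2, 59875200) -> (1, 119750400) -> return 119750400

Answer: 119750400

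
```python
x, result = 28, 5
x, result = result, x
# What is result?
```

Trace:
`x, result = 28, 5` → x = 28; result = 5
`x, result = result, x` → x = 5; result = 28
So result = 28

Answer: 28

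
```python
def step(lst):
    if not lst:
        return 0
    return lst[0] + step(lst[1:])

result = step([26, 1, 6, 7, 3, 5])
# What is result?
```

26 + 1 + 6 + 7 + 3 + 5 + 0 = 48

Answer: 48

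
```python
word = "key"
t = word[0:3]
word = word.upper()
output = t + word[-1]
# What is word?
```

Trace:
`word = "key"` → word = 'key'
`t = word[0:3]` → t = 'key'
`word = word.upper()` → word = 'KEY'
`output = t + word[-1]` → output = 'keyY'
So word = 'KEY'

Answer: 'KEY'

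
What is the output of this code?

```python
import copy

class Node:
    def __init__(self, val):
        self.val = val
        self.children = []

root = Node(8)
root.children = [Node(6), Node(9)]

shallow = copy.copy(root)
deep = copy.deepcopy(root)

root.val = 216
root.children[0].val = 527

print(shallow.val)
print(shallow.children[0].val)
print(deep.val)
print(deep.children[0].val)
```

Key concept: deep copy with custom objects.
Step by step:
`root = Node(8)` → root = Node(val=8, children=[])
`root.children = [Node(6), Node(9)]` → root = Node(val=8, children=[Node(val=6, children=[]), Node(val=9, children=[])])
`shallow = copy.copy(root)` → shallow = Node(val=8, children=[Node(val=6, children=[]), Node(val=9, children=[])])
`deep = copy.deepcopy(root)` → deep = Node(val=8, children=[Node(val=6, children=[]), Node(val=9, children=[])])
`root.val = 216` → root = Node(val=216, children=[Node(val=6, children=[]), Node(val=9, children=[])])
`root.children[0].val = 527` → root = Node(val=216, children=[Node(val=527, children=[]), Node(val=9, children=[])]); shallow = Node(val=8, children=[Node(val=527, children=[]), Node(val=9, children=[])])
`print(shallow.val)` → prints 8
`print(shallow.children[0].val)` → prints 527
`print(deep.val)` → prints 8
`print(deep.children[0].val)` → prints 6

Answer:
8
527
8
6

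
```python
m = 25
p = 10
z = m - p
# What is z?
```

Trace:
`m = 25` → m = 25
`p = 10` → p = 10
`z = m - p` → z = 15
So z = 15

Answer: 15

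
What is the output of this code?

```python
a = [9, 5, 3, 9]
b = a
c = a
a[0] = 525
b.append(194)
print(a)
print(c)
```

Key concept: multiple aliases.
Step by step:
`a = [9, 5, 3, 9]` → a = [9, 5, 3, 9]
`b = a` → b = [9, 5, 3, 9] (same object as a)
`c = a` → c = [9, 5, 3, 9] (same object as a, b)
`a[0] = 525` → a = [525, 5, 3, 9] (same object as b, c); b = [525, 5, 3, 9] (same object as a, c); c = [525, 5, 3, 9] (same object as a, b)
`b.append(194)` → a = [525, 5, 3, 9, 194] (same object as b, c); b = [525, 5, 3, 9, 194] (same object as a, c); c = [525, 5, 3, 9, 194] (same object as a, b)
`print(a)` → prints [525, 5, 3, 9, 194]
`print(c)` → prints [525, 5, 3, 9, 194]

Answer:
[525, 5, 3, 9, 194]
[525, 5, 3, 9, 194]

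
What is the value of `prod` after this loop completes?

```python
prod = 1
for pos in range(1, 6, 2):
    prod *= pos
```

Product of 1, 3, 5, ... up to 5
`prod` takes the values: 1 → 3 → 15

Answer: 15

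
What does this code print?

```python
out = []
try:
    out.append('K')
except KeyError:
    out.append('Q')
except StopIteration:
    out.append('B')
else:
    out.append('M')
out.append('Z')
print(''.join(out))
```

Execution trace: 'K' (try body, no exception) → 'M' (else) → 'Z' (after the try/except). Output: KMZ

Answer: KMZ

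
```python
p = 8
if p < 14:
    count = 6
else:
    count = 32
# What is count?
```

Trace:
`p = 8` → p = 8
`if p < 14: ...` → p < 14 is True → count = 6
So count = 6

Answer: 6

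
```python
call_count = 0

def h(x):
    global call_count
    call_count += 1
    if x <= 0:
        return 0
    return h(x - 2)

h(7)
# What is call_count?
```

Linear recursion stepping by 2: 5 calls from x=7 down to ≤0.

Answer: 5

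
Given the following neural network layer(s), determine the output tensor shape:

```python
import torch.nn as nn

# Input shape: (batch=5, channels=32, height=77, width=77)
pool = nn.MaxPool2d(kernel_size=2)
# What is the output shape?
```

Input: (5, 32, 77, 77) -> Output: (5, 32, 38, 38)

Answer: (5, 32, 38, 38)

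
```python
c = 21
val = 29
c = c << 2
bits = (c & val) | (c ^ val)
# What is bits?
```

Trace:
`c = 21` → c = 21
`val = 29` → val = 29
`c = c << 2` → c = 84
`bits = (c & val) | (c ^ val)` → bits = 93
So bits = 93

Answer: 93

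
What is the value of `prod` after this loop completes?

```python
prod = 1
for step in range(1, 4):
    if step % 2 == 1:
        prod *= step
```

Product of odd numbers 1 to 3
`prod` takes the values: 1 → 3

Answer: 3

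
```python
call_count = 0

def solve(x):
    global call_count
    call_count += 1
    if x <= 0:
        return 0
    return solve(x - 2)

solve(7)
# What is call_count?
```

Linear recursion stepping by 2: 5 calls from x=7 down to ≤0.

Answer: 5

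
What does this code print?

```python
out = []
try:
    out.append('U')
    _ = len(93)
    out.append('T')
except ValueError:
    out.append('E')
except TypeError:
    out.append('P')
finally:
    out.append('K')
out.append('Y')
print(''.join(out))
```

Execution trace: 'U' (try body) → 'P' (except TypeError) → 'K' (finally) → 'Y' (after the try/except). Output: UPKY

Answer: UPKY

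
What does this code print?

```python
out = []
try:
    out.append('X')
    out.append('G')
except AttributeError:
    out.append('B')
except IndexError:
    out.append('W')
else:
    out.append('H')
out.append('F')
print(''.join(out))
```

Execution trace: 'X' (try body) → 'G' (try body, no exception) → 'H' (else) → 'F' (after the try/except). Output: XGHF

Answer: XGHF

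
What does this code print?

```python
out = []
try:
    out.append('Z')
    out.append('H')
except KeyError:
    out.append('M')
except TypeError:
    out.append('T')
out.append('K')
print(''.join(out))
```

Execution trace: 'Z' (try body) → 'H' (try body, no exception) → 'K' (after the try/except). Output: ZHK

Answer: ZHK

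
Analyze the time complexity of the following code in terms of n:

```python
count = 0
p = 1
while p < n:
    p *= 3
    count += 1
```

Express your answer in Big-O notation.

Each loop level contributes: log n. Multiplying the contributions gives O(log n).

Answer: O(log n)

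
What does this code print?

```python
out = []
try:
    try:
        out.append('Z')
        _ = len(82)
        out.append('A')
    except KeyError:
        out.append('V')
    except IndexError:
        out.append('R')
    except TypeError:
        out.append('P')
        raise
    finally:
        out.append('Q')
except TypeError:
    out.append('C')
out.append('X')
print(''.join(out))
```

Execution trace: 'Z' (inner try body) → 'P' (inner except TypeError) → 'Q' (inner finally) → 'C' (outer except TypeError) → 'X' (after the try/except). Output: ZPQCX

Answer: ZPQCX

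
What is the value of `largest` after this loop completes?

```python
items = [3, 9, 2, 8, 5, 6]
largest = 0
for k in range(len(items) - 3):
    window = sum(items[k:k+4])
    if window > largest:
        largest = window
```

Max sum of 4-element window in [3, 9, 2, 8, 5, 6]
`largest` takes the values: 0 → 22 → 24

Answer: 24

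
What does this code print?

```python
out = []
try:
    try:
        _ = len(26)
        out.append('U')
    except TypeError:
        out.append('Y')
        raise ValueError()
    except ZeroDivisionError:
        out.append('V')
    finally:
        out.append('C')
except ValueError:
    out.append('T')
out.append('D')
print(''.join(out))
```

Execution trace: 'Y' (inner except TypeError) → 'C' (inner finally) → 'T' (outer except ValueError) → 'D' (after the try/except). Output: YCTD

Answer: YCTD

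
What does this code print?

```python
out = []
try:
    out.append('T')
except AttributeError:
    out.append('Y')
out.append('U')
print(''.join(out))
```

Execution trace: 'T' (try body, no exception) → 'U' (after the try/except). Output: TU

Answer: TU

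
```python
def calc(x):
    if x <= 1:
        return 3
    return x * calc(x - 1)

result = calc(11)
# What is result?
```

calc(11) = 11 * 10 * 9 * 8 * 7 * 6 * 5 * 4 * 3 * 2 * 3 = 119750400

Answer: 119750400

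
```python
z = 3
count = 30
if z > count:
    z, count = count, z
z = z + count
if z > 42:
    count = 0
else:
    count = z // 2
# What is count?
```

Trace:
`z = 3` → z = 3
`count = 30` → count = 30
`if z > count: ...` → z > count is False → no variable changes
`z = z + count` → z = 33
`if z > 42: ...` → z > 42 is False, take else branch → count = 16
So count = 16

Answer: 16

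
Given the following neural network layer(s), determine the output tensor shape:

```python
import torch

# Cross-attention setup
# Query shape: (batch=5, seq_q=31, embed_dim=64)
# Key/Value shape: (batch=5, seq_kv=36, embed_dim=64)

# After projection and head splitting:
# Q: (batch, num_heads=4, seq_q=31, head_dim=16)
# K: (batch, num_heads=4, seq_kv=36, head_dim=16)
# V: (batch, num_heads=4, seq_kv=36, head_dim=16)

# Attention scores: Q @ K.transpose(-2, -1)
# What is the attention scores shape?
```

Input: (5, 31, 64) -> Output: (5, 4, 31, 36)

Answer: (5, 4, 31, 36)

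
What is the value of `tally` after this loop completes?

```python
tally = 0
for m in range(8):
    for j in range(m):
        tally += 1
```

Triangle number: 0+1+2+...+7
`tally` takes the values: 0 → 1 → 2 → 3 → 4 → 5 → 6 → 7 → 8 → 9 → 10 → 11 → 12 → 13 → 14 → 15 → 16 → 17 → 18 → 19 → 20 → 21 → 22 → 23 → 24 → 25 → 26 → 27 → 28

Answer: 28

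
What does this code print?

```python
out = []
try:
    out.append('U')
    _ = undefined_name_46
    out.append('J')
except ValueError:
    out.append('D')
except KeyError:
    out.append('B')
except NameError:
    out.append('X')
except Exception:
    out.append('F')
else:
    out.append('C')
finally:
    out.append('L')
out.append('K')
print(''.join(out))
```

Execution trace: 'U' (try body) → 'X' (except NameError) → 'L' (finally) → 'K' (after the try/except). Output: UXLK

Answer: UXLK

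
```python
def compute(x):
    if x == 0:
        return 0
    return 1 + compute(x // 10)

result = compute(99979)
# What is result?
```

Count of digits of 99979: 5

Answer: 5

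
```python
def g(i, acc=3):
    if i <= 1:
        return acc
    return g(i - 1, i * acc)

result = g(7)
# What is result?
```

Accumulator trace (n, acc): (7, 3) -> (6, 21) -> (5, 126) -> (4, 630) -> (3, 2520) -> (2, 7560) -> (1, 15120) -> return 15120

Answer: 15120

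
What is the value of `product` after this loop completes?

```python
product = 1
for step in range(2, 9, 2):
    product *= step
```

Product of even numbers 2 to 8
`product` takes the values: 1 → 2 → 8 → 48 → 384

Answer: 384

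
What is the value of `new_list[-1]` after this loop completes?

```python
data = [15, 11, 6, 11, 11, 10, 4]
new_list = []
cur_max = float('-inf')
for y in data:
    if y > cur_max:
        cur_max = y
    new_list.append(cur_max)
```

Running max ends at 15
`new_list` takes the values: [] → [15] → [15, 15] → [15, 15, 15] → [15, 15, 15, 15] → [15, 15, 15, 15, 15] → [15, 15, 15, 15, 15, 15] → [15, 15, 15, 15, 15, 15, 15]
So `new_list[-1]` = 15

Answer: 15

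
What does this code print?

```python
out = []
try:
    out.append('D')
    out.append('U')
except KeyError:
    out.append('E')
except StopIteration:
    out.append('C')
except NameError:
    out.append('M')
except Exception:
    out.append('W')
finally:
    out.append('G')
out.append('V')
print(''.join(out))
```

Execution trace: 'D' (try body) → 'U' (try body, no exception) → 'G' (finally) → 'V' (after the try/except). Output: DUGV

Answer: DUGV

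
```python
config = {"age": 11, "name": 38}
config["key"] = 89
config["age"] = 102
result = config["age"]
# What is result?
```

Trace:
`config = {"age": 11, "name": 38}` → config = {'age': 11, 'name': 38}
`config["key"] = 89` → config = {'age': 11, 'name': 38, 'key': 89}
`config["age"] = 102` → config = {'age': 102, 'name': 38, 'key': 89}
`result = config["age"]` → result = 102
So result = 102

Answer: 102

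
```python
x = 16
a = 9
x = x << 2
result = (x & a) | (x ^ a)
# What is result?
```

Trace:
`x = 16` → x = 16
`a = 9` → a = 9
`x = x << 2` → x = 64
`result = (x & a) | (x ^ a)` → result = 73
So result = 73

Answer: 73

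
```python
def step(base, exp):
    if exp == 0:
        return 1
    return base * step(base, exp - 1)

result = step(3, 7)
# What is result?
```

step(3, 7) = 3 * 3 * 3 * 3 * 3 * 3 * 3 = 2187

Answer: 2187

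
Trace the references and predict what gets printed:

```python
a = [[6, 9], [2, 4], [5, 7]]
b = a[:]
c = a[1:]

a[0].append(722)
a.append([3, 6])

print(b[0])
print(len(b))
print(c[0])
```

Key concept: slice with nested mutation.
Step by step:
`a = [[6, 9], [2, 4], [5, 7]]` → a = [[6, 9], [2, 4], [5, 7]]
`b = a[:]` → b = [[6, 9], [2, 4], [5, 7]]
`c = a[1:]` → c = [[2, 4], [5, 7]]
`a[0].append(722)` → a = [[6, 9, 722], [2, 4], [5, 7]]; b = [[6, 9, 722], [2, 4], [5, 7]]
`a.append([3, 6])` → a = [[6, 9, 722], [2, 4], [5, 7], [3, 6]]
`print(b[0])` → prints [6, 9, 722]
`print(len(b))` → prints 3
`print(c[0])` → prints [2, 4]

Answer:
[6, 9, 722]
3
[2, 4]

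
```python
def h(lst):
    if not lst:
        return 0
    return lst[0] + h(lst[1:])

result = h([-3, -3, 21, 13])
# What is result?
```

(-3) + (-3) + 21 + 13 + 0 = 28

Answer: 28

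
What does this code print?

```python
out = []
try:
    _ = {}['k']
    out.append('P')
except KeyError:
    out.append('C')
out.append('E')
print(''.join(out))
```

Execution trace: 'C' (except KeyError) → 'E' (after the try/except). Output: CE

Answer: CE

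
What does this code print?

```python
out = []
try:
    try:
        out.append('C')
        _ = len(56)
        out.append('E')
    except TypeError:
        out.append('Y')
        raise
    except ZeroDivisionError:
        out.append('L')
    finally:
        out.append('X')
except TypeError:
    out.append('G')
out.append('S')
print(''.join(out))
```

Execution trace: 'C' (inner try body) → 'Y' (inner except TypeError) → 'X' (inner finally) → 'G' (outer except TypeError) → 'S' (after the try/except). Output: CYXGS

Answer: CYXGS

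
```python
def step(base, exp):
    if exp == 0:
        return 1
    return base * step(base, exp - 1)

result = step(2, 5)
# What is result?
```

step(2, 5) = 2 * 2 * 2 * 2 * 2 = 32

Answer: 32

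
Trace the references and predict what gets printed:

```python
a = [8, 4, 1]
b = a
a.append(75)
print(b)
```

Key concept: basic list aliasing.
Step by step:
`a = [8, 4, 1]` → a = [8, 4, 1]
`b = a` → b = [8, 4, 1] (same object as a)
`a.append(75)` → a = [8, 4, 1, 75] (same object as b); b = [8, 4, 1, 75] (same object as a)
`print(b)` → prints [8, 4, 1, 75]

Answer: [8, 4, 1, 75]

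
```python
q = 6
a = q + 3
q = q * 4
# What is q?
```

Trace:
`q = 6` → q = 6
`a = q + 3` → a = 9
`q = q * 4` → q = 24
So q = 24

Answer: 24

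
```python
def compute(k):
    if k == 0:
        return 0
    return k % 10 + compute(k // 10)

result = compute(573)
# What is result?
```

Sum of digits of 573: 3 + 7 + 5 = 15

Answer: 15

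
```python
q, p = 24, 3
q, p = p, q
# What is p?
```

Trace:
`q, p = 24, 3` → q = 24; p = 3
`q, p = p, q` → q = 3; p = 24
So p = 24

Answer: 24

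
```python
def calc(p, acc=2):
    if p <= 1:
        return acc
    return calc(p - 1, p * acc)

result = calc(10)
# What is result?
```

Accumulator trace (n, acc): (10, 2) -> (9, 20) -> (8, 180) -> (7, 1440) -> (6, 10080) -> (5, 60480) -> (4, 302400) -> (3, 1209600) -> (2, 3628800) -> (1, 7257600) -> return 7257600

Answer: 7257600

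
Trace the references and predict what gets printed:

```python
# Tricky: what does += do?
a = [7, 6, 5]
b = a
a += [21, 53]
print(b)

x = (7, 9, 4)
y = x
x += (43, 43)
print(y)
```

Key concept: += behavior differs for mutable vs immutable.
Step by step:
`a = [7, 6, 5]` → a = [7, 6, 5]
`b = a` → b = [7, 6, 5] (same object as a)
`a += [21, 53]` → a = [7, 6, 5, 21, 53] (same object as b); b = [7, 6, 5, 21, 53] (same object as a)
`print(b)` → prints [7, 6, 5, 21, 53]
`x = (7, 9, 4)` → x = (7, 9, 4)
`y = x` → y = (7, 9, 4)
`x += (43, 43)` → x = (7, 9, 4, 43, 43)
`print(y)` → prints (7, 9, 4)

Answer:
[7, 6, 5, 21, 53]
(7, 9, 4)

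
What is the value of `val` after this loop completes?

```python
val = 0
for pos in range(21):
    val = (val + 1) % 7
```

Increment mod 7, 21 times = 0
`val` takes the values: 0 → 1 → 2 → 3 → 4 → 5 → 6 → 0 → 1 → 2 → 3 → 4 → 5 → 6 → 0 → 1 → 2 → 3 → 4 → 5 → 6 → 0

Answer: 0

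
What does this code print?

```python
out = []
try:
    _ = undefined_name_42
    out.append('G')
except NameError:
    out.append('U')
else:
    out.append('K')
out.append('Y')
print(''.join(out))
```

Execution trace: 'U' (except NameError) → 'Y' (after the try/except). Output: UY

Answer: UY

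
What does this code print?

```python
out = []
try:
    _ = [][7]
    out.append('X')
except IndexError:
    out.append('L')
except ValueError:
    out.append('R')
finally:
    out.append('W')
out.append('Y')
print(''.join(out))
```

Execution trace: 'L' (except IndexError) → 'W' (finally) → 'Y' (after the try/except). Output: LWY

Answer: LWY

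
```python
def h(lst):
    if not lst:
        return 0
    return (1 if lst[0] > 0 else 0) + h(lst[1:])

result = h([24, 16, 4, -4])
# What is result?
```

Count of positive elements in [24, 16, 4, -4] = 3

Answer: 3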